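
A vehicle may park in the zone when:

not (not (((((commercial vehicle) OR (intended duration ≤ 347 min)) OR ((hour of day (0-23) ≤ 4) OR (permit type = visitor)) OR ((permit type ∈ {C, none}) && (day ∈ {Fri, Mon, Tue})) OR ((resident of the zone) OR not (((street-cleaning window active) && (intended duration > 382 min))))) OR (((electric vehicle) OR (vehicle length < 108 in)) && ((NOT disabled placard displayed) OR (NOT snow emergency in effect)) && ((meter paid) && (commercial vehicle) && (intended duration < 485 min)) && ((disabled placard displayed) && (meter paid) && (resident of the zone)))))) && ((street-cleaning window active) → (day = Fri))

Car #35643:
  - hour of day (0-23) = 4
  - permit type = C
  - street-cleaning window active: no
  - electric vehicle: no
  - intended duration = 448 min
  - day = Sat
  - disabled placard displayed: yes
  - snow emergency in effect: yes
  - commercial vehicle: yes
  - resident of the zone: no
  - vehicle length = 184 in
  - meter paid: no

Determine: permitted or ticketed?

Permitted

Atomic conditions:
  commercial vehicle: yes → true
  intended duration ≤ 347 min: 448 ≤ 347 is false
  hour of day (0-23) ≤ 4: 4 ≤ 4 is true
  permit type = visitor: C == visitor is false
  permit type ∈ {C, none}: C is in the set → true
  day ∈ {Fri, Mon, Tue}: Sat is not in the set → false
  resident of the zone: no → false
  street-cleaning window active: no → false
  intended duration > 382 min: 448 > 382 is true
  electric vehicle: no → false
  vehicle length < 108 in: 184 < 108 is false
  NOT disabled placard displayed: yes → false
  NOT snow emergency in effect: yes → false
  meter paid: no → false
  intended duration < 485 min: 448 < 485 is true
  disabled placard displayed: yes → true
  day = Fri: Sat == Fri is false
Combine:
[1.1.1.1.1] true OR false = true
[1.1.1.1.2] true OR false = true
[1.1.1.1.3] true AND false = false
[1.1.1.1.4.2.1] false AND true = false
[1.1.1.1.4.2] NOT false = true
[1.1.1.1.4] false OR true = true
[1.1.1.1] true OR true OR false OR true = true
[1.1.1.2.1] false OR false = false
[1.1.1.2.2] false OR false = false
[1.1.1.2.3] false AND true AND true = false
[1.1.1.2.4] true AND false AND false = false
[1.1.1.2] false AND false AND false AND false = false
[1.1.1] true OR false = true
[1.1] NOT true = false
[1] NOT false = true
[2] false → false (antecedent false ⇒ implication holds) = true
[root] true AND true = true
Overall: true → permitted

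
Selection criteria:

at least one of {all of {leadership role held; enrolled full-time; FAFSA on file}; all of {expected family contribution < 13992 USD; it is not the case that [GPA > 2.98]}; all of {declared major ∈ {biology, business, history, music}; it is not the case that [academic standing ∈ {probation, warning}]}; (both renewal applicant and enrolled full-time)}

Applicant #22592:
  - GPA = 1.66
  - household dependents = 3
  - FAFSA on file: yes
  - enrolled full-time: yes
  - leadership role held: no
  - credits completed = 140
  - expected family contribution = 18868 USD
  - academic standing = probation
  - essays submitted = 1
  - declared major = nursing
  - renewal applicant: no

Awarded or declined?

Atomic conditions:
  leadership role held: no → false
  enrolled full-time: yes → true
  FAFSA on file: yes → true
  expected family contribution < 13992 USD: 18868 < 13992 is false
  GPA > 2.98: 1.66 > 2.98 is false
  declared major ∈ {biology, business, history, music}: nursing is not in the set → false
  academic standing ∈ {probation, warning}: probation is in the set → true
  renewal applicant: no → false
Combine:
[1] false AND true AND true = false
[2.2] NOT false = true
[2] false AND true = false
[3.2] NOT true = false
[3] false AND false = false
[4] false AND true = false
[root] false OR false OR false OR false = false
Overall: false → declined

Declined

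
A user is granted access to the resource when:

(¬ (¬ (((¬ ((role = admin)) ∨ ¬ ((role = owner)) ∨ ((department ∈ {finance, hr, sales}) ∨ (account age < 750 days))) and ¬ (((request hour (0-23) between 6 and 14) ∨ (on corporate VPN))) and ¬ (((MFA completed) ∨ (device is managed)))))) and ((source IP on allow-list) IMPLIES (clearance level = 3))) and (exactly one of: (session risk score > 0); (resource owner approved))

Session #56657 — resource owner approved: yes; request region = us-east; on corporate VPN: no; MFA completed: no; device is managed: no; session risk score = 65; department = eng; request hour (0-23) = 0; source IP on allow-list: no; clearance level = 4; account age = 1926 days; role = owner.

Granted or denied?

Denied

Atomic conditions:
  role = admin: owner == admin is false
  role = owner: owner == owner is true
  department ∈ {finance, hr, sales}: eng is not in the set → false
  account age < 750 days: 1926 < 750 is false
  request hour (0-23) between 6 and 14: 0 in [6, 14] is false
  on corporate VPN: no → false
  MFA completed: no → false
  device is managed: no → false
  source IP on allow-list: no → false
  clearance level = 3: 4 == 3 is false
  session risk score > 0: 65 > 0 is true
  resource owner approved: yes → true
Combine:
[1.1.1.1.1.1] NOT false = true
[1.1.1.1.1.2] NOT true = false
[1.1.1.1.1.3] false OR false = false
[1.1.1.1.1] true OR false OR false = true
[1.1.1.1.2.1] false OR false = false
[1.1.1.1.2] NOT false = true
[1.1.1.1.3.1] false OR false = false
[1.1.1.1.3] NOT false = true
[1.1.1.1] true AND true AND true = true
[1.1.1] NOT true = false
[1.1] NOT false = true
[1.2] false → false (antecedent false ⇒ implication holds) = true
[1] true AND true = true
[2] exactly-one(true, true) = false
[root] true AND false = false
Overall: false → denied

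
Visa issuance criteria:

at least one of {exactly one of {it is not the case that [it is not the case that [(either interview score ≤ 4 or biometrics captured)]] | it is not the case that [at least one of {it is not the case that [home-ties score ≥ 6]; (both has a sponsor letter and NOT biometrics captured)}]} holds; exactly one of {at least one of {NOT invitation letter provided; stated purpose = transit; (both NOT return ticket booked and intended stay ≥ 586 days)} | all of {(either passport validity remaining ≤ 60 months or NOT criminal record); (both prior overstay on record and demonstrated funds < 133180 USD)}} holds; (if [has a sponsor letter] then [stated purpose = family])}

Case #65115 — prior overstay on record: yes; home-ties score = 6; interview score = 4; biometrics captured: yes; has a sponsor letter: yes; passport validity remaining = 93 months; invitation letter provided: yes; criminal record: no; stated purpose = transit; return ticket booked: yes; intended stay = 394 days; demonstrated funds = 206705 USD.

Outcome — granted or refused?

Granted

Atomic conditions:
  interview score ≤ 4: 4 ≤ 4 is true
  biometrics captured: yes → true
  home-ties score ≥ 6: 6 ≥ 6 is true
  has a sponsor letter: yes → true
  NOT biometrics captured: yes → false
  NOT invitation letter provided: yes → false
  stated purpose = transit: transit == transit is true
  NOT return ticket booked: yes → false
  intended stay ≥ 586 days: 394 ≥ 586 is false
  passport validity remaining ≤ 60 months: 93 ≤ 60 is false
  NOT criminal record: no → true
  prior overstay on record: yes → true
  demonstrated funds < 133180 USD: 206705 < 133180 is false
  stated purpose = family: transit == family is false
Combine:
[1.1.1.1] true OR true = true
[1.1.1] NOT true = false
[1.1] NOT false = true
[1.2.1.1] NOT true = false
[1.2.1.2] true AND false = false
[1.2.1] false OR false = false
[1.2] NOT false = true
[1] exactly-one(true, true) = false
[2.1.3] false AND false = false
[2.1] false OR true OR false = true
[2.2.1] false OR true = true
[2.2.2] true AND false = false
[2.2] true AND false = false
[2] exactly-one(true, false) = true
[3] true → false = false
[root] false OR true OR false = true
Overall: true → granted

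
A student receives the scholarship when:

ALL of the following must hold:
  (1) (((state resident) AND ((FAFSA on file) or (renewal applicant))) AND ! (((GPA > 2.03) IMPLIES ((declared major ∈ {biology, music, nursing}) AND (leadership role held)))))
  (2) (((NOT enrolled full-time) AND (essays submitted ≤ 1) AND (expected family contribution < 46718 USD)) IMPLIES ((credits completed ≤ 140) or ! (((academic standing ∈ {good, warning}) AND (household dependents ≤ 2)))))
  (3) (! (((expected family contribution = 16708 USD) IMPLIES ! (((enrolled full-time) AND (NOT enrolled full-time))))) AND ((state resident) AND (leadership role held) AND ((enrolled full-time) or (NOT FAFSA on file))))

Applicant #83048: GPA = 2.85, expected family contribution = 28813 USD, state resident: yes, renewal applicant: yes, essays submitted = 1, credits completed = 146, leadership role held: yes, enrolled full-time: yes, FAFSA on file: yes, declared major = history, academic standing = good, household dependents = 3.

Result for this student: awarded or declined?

Atomic conditions:
  state resident: yes → true
  FAFSA on file: yes → true
  renewal applicant: yes → true
  GPA > 2.03: 2.85 > 2.03 is true
  declared major ∈ {biology, music, nursing}: history is not in the set → false
  leadership role held: yes → true
  NOT enrolled full-time: yes → false
  essays submitted ≤ 1: 1 ≤ 1 is true
  expected family contribution < 46718 USD: 28813 < 46718 is true
  credits completed ≤ 140: 146 ≤ 140 is false
  academic standing ∈ {good, warning}: good is in the set → true
  household dependents ≤ 2: 3 ≤ 2 is false
  expected family contribution = 16708 USD: 28813 == 16708 is false
  enrolled full-time: yes → true
  NOT FAFSA on file: yes → false
Combine:
[1.1.2] true OR true = true
[1.1] true AND true = true
[1.2.1.2] false AND true = false
[1.2.1] true → false = false
[1.2] NOT false = true
[1] true AND true = true
[2.1] false AND true AND true = false
[2.2.2.1] true AND false = false
[2.2.2] NOT false = true
[2.2] false OR true = true
[2] false → true (antecedent false ⇒ implication holds) = true
[3.1.1.2.1] true AND false = false
[3.1.1.2] NOT false = true
[3.1.1] false → true (antecedent false ⇒ implication holds) = true
[3.1] NOT true = false
[3.2.3] true OR false = true
[3.2] true AND true AND true = true
[3] false AND true = false
[root] true AND true AND false = false
Overall: false → declined

Declined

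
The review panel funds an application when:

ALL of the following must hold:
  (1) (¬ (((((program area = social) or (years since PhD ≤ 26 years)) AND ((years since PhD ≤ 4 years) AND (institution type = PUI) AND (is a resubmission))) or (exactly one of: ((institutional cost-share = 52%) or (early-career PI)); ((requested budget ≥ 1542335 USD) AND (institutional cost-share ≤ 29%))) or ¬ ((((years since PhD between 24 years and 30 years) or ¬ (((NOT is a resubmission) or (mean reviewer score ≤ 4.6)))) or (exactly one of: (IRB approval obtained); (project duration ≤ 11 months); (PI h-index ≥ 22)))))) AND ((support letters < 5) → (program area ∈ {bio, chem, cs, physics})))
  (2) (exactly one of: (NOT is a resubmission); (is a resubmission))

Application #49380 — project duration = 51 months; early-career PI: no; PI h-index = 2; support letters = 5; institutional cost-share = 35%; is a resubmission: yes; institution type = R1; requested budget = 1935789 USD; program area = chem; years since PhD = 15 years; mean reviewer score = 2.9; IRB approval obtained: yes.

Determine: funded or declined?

Funded

Atomic conditions:
  program area = social: chem == social is false
  years since PhD ≤ 26 years: 15 ≤ 26 is true
  years since PhD ≤ 4 years: 15 ≤ 4 is false
  institution type = PUI: R1 == PUI is false
  is a resubmission: yes → true
  institutional cost-share = 52%: 35 == 52 is false
  early-career PI: no → false
  requested budget ≥ 1542335 USD: 1935789 ≥ 1542335 is true
  institutional cost-share ≤ 29%: 35 ≤ 29 is false
  years since PhD between 24 years and 30 years: 15 in [24, 30] is false
  NOT is a resubmission: yes → false
  mean reviewer score ≤ 4.6: 2.9 ≤ 4.6 is true
  IRB approval obtained: yes → true
  project duration ≤ 11 months: 51 ≤ 11 is false
  PI h-index ≥ 22: 2 ≥ 22 is false
  support letters < 5: 5 < 5 is false
  program area ∈ {bio, chem, cs, physics}: chem is in the set → true
Combine:
[1.1.1.1.1] false OR true = true
[1.1.1.1.2] false AND false AND true = false
[1.1.1.1] true AND false = false
[1.1.1.2.1] false OR false = false
[1.1.1.2.2] true AND false = false
[1.1.1.2] exactly-one(false, false) = false
[1.1.1.3.1.1.2.1] false OR true = true
[1.1.1.3.1.1.2] NOT true = false
[1.1.1.3.1.1] false OR false = false
[1.1.1.3.1.2] exactly-one(true, false, false) = true
[1.1.1.3.1] false OR true = true
[1.1.1.3] NOT true = false
[1.1.1] false OR false OR false = false
[1.1] NOT false = true
[1.2] false → true (antecedent false ⇒ implication holds) = true
[1] true AND true = true
[2] exactly-one(false, true) = true
[root] true AND true = true
Overall: true → funded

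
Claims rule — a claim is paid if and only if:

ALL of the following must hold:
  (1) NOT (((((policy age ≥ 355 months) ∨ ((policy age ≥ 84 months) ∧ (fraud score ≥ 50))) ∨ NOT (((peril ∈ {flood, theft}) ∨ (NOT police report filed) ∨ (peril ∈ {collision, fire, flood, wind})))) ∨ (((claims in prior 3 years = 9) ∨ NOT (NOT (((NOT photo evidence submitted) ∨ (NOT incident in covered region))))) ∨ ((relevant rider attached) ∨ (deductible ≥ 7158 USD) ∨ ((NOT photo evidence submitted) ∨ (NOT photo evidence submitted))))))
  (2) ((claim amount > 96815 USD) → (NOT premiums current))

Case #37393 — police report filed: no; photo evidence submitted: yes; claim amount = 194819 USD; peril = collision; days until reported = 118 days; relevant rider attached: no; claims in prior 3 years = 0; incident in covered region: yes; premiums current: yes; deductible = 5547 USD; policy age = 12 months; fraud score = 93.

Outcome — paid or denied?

Atomic conditions:
  policy age ≥ 355 months: 12 ≥ 355 is false
  policy age ≥ 84 months: 12 ≥ 84 is false
  fraud score ≥ 50: 93 ≥ 50 is true
  peril ∈ {flood, theft}: collision is not in the set → false
  NOT police report filed: no → true
  peril ∈ {collision, fire, flood, wind}: collision is in the set → true
  claims in prior 3 years = 9: 0 == 9 is false
  NOT photo evidence submitted: yes → false
  NOT incident in covered region: yes → false
  relevant rider attached: no → false
  deductible ≥ 7158 USD: 5547 ≥ 7158 is false
  claim amount > 96815 USD: 194819 > 96815 is true
  NOT premiums current: yes → false
Combine:
[1.1.1.1.2] false AND true = false
[1.1.1.1] false OR false = false
[1.1.1.2.1] false OR true OR true = true
[1.1.1.2] NOT true = false
[1.1.1] false OR false = false
[1.1.2.1.2.1.1] false OR false = false
[1.1.2.1.2.1] NOT false = true
[1.1.2.1.2] NOT true = false
[1.1.2.1] false OR false = false
[1.1.2.2.3] false OR false = false
[1.1.2.2] false OR false OR false = false
[1.1.2] false OR false = false
[1.1] false OR false = false
[1] NOT false = true
[2] true → false = false
[root] true AND false = false
Overall: false → denied

Denied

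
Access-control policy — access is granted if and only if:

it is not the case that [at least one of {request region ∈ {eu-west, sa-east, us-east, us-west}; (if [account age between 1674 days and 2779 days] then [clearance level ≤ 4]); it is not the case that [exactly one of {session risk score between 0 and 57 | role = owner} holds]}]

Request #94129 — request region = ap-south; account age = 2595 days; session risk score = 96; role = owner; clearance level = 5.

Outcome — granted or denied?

Atomic conditions:
  request region ∈ {eu-west, sa-east, us-east, us-west}: ap-south is not in the set → false
  account age between 1674 days and 2779 days: 2595 in [1674, 2779] is true
  clearance level ≤ 4: 5 ≤ 4 is false
  session risk score between 0 and 57: 96 in [0, 57] is false
  role = owner: owner == owner is true
Combine:
[1.2] true → false = false
[1.3.1] exactly-one(false, true) = true
[1.3] NOT true = false
[1] false OR false OR false = false
[root] NOT false = true
Overall: true → granted

Granted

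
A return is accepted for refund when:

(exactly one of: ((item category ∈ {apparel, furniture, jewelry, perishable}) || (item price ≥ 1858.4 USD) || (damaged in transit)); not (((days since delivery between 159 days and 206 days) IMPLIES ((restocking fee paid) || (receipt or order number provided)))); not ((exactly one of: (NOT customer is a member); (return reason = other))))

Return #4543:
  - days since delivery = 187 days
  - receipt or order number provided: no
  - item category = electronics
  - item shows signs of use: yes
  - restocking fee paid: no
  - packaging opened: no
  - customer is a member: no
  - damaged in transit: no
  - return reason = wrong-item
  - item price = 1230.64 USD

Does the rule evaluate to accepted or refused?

Atomic conditions:
  item category ∈ {apparel, furniture, jewelry, perishable}: electronics is not in the set → false
  item price ≥ 1858.4 USD: 1230.64 ≥ 1858.4 is false
  damaged in transit: no → false
  days since delivery between 159 days and 206 days: 187 in [159, 206] is true
  restocking fee paid: no → false
  receipt or order number provided: no → false
  NOT customer is a member: no → true
  return reason = other: wrong-item == other is false
Combine:
[1] false OR false OR false = false
[2.1.2] false OR false = false
[2.1] true → false = false
[2] NOT false = true
[3.1] exactly-one(true, false) = true
[3] NOT true = false
[root] exactly-one(false, true, false) = true
Overall: true → accepted

Accepted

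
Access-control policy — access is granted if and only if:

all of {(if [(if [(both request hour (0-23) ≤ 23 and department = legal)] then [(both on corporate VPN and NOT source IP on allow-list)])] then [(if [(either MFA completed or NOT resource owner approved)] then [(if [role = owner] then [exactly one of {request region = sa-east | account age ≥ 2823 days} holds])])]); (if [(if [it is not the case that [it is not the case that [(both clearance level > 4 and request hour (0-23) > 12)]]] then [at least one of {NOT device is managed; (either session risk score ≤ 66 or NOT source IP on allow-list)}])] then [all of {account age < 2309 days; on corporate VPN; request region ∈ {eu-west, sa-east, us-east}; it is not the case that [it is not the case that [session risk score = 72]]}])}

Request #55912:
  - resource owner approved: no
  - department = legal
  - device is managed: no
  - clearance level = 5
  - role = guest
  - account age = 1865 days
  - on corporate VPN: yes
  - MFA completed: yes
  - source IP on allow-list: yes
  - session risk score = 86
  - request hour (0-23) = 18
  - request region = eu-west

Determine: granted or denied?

Atomic conditions:
  request hour (0-23) ≤ 23: 18 ≤ 23 is true
  department = legal: legal == legal is true
  on corporate VPN: yes → true
  NOT source IP on allow-list: yes → false
  MFA completed: yes → true
  NOT resource owner approved: no → true
  role = owner: guest == owner is false
  request region = sa-east: eu-west == sa-east is false
  account age ≥ 2823 days: 1865 ≥ 2823 is false
  clearance level > 4: 5 > 4 is true
  request hour (0-23) > 12: 18 > 12 is true
  NOT device is managed: no → true
  session risk score ≤ 66: 86 ≤ 66 is false
  account age < 2309 days: 1865 < 2309 is true
  request region ∈ {eu-west, sa-east, us-east}: eu-west is in the set → true
  session risk score = 72: 86 == 72 is false
Combine:
[1.1.1] true AND true = true
[1.1.2] true AND false = false
[1.1] true → false = false
[1.2.1] true OR true = true
[1.2.2.2] exactly-one(false, false) = false
[1.2.2] false → false (antecedent false ⇒ implication holds) = true
[1.2] true → true = true
[1] false → true (antecedent false ⇒ implication holds) = true
[2.1.1.1.1] true AND true = true
[2.1.1.1] NOT true = false
[2.1.1] NOT false = true
[2.1.2.2] false OR false = false
[2.1.2] true OR false = true
[2.1] true → true = true
[2.2.4.1] NOT false = true
[2.2.4] NOT true = false
[2.2] true AND true AND true AND false = false
[2] true → false = false
[root] true AND false = false
Overall: false → denied

Denied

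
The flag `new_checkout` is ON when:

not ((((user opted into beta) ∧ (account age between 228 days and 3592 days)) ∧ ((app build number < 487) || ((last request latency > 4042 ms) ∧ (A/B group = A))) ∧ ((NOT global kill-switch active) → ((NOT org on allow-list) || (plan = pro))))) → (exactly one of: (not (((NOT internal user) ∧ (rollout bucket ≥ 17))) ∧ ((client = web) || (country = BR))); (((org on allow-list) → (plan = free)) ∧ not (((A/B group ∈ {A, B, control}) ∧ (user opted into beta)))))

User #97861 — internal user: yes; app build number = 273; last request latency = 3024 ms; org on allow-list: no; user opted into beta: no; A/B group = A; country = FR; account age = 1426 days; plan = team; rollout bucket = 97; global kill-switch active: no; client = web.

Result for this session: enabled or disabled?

Disabled

Atomic conditions:
  user opted into beta: no → false
  account age between 228 days and 3592 days: 1426 in [228, 3592] is true
  app build number < 487: 273 < 487 is true
  last request latency > 4042 ms: 3024 > 4042 is false
  A/B group = A: A == A is true
  NOT global kill-switch active: no → true
  NOT org on allow-list: no → true
  plan = pro: team == pro is false
  NOT internal user: yes → false
  rollout bucket ≥ 17: 97 ≥ 17 is true
  client = web: web == web is true
  country = BR: FR == BR is false
  org on allow-list: no → false
  plan = free: team == free is false
  A/B group ∈ {A, B, control}: A is in the set → true
Combine:
[1.1.1] false AND true = false
[1.1.2.2] false AND true = false
[1.1.2] true OR false = true
[1.1.3.2] true OR false = true
[1.1.3] true → true = true
[1.1] false AND true AND true = false
[1] NOT false = true
[2.1.1.1] false AND true = false
[2.1.1] NOT false = true
[2.1.2] true OR false = true
[2.1] true AND true = true
[2.2.1] false → false (antecedent false ⇒ implication holds) = true
[2.2.2.1] true AND false = false
[2.2.2] NOT false = true
[2.2] true AND true = true
[2] exactly-one(true, true) = false
[root] true → false = false
Overall: false → disabled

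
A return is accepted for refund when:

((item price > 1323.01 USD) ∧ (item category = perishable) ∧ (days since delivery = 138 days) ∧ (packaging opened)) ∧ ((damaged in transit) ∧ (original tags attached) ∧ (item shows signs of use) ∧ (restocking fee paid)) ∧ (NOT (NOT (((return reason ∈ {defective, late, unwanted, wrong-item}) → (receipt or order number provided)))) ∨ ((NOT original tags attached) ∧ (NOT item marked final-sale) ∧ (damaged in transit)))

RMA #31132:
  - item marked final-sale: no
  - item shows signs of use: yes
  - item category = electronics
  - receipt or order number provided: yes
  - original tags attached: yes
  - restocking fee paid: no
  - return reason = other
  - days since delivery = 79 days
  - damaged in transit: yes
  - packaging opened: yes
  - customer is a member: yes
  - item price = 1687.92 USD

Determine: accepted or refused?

Refused

Atomic conditions:
  item price > 1323.01 USD: 1687.92 > 1323.01 is true
  item category = perishable: electronics == perishable is false
  days since delivery = 138 days: 79 == 138 is false
  packaging opened: yes → true
  damaged in transit: yes → true
  original tags attached: yes → true
  item shows signs of use: yes → true
  restocking fee paid: no → false
  return reason ∈ {defective, late, unwanted, wrong-item}: other is not in the set → false
  receipt or order number provided: yes → true
  NOT original tags attached: yes → false
  NOT item marked final-sale: no → true
Combine:
[1] true AND false AND false AND true = false
[2] true AND true AND true AND false = false
[3.1.1.1] false → true (antecedent false ⇒ implication holds) = true
[3.1.1] NOT true = false
[3.1] NOT false = true
[3.2] false AND true AND true = false
[3] true OR false = true
[root] false AND false AND true = false
Overall: false → refused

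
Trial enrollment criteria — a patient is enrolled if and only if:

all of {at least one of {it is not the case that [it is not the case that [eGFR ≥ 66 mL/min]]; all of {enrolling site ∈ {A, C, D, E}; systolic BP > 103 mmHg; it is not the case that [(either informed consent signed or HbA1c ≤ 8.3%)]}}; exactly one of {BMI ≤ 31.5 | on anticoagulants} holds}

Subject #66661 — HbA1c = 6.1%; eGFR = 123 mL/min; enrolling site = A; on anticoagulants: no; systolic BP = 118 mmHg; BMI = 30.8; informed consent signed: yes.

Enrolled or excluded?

Atomic conditions:
  eGFR ≥ 66 mL/min: 123 ≥ 66 is true
  enrolling site ∈ {A, C, D, E}: A is in the set → true
  systolic BP > 103 mmHg: 118 > 103 is true
  informed consent signed: yes → true
  HbA1c ≤ 8.3%: 6.1 ≤ 8.3 is true
  BMI ≤ 31.5: 30.8 ≤ 31.5 is true
  on anticoagulants: no → false
Combine:
[1.1.1] NOT true = false
[1.1] NOT false = true
[1.2.3.1] true OR true = true
[1.2.3] NOT true = false
[1.2] true AND true AND false = false
[1] true OR false = true
[2] exactly-one(true, false) = true
[root] true AND true = true
Overall: true → enrolled

Enrolled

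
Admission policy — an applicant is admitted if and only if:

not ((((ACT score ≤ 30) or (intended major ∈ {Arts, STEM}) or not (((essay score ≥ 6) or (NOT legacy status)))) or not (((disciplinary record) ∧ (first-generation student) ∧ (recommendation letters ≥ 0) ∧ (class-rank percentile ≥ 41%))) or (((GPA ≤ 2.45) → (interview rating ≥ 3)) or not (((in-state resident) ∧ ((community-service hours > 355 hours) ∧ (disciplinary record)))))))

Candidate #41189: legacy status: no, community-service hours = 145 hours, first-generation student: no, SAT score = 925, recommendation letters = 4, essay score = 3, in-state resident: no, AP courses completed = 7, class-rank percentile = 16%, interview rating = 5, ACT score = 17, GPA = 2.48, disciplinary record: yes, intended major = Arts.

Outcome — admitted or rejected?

Atomic conditions:
  ACT score ≤ 30: 17 ≤ 30 is true
  intended major ∈ {Arts, STEM}: Arts is in the set → true
  essay score ≥ 6: 3 ≥ 6 is false
  NOT legacy status: no → true
  disciplinary record: yes → true
  first-generation student: no → false
  recommendation letters ≥ 0: 4 ≥ 0 is true
  class-rank percentile ≥ 41%: 16 ≥ 41 is false
  GPA ≤ 2.45: 2.48 ≤ 2.45 is false
  interview rating ≥ 3: 5 ≥ 3 is true
  in-state resident: no → false
  community-service hours > 355 hours: 145 > 355 is false
Combine:
[1.1.3.1] false OR true = true
[1.1.3] NOT true = false
[1.1] true OR true OR false = true
[1.2.1] true AND false AND true AND false = false
[1.2] NOT false = true
[1.3.1] false → true (antecedent false ⇒ implication holds) = true
[1.3.2.1.2] false AND true = false
[1.3.2.1] false AND false = false
[1.3.2] NOT false = true
[1.3] true OR true = true
[1] true OR true OR true = true
[root] NOT true = false
Overall: false → rejected

Rejected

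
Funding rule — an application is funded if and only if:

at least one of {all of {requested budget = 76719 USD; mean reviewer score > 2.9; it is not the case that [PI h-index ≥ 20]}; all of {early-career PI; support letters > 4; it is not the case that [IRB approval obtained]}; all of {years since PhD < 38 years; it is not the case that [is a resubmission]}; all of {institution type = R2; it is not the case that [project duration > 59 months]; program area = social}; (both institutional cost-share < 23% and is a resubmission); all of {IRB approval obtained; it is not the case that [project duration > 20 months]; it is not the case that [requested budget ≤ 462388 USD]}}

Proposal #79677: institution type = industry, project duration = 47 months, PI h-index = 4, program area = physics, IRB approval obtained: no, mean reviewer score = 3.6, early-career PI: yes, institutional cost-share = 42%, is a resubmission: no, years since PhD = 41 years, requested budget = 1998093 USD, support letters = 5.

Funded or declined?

Funded

Atomic conditions:
  requested budget = 76719 USD: 1998093 == 76719 is false
  mean reviewer score > 2.9: 3.6 > 2.9 is true
  PI h-index ≥ 20: 4 ≥ 20 is false
  early-career PI: yes → true
  support letters > 4: 5 > 4 is true
  IRB approval obtained: no → false
  years since PhD < 38 years: 41 < 38 is false
  is a resubmission: no → false
  institution type = R2: industry == R2 is false
  project duration > 59 months: 47 > 59 is false
  program area = social: physics == social is false
  institutional cost-share < 23%: 42 < 23 is false
  project duration > 20 months: 47 > 20 is true
  requested budget ≤ 462388 USD: 1998093 ≤ 462388 is false
Combine:
[1.3] NOT false = true
[1] false AND true AND true = false
[2.3] NOT false = true
[2] true AND true AND true = true
[3.2] NOT false = true
[3] false AND true = false
[4.2] NOT false = true
[4] false AND true AND false = false
[5] false AND false = false
[6.2] NOT true = false
[6.3] NOT false = true
[6] false AND false AND true = false
[root] false OR true OR false OR false OR false OR false = true
Overall: true → funded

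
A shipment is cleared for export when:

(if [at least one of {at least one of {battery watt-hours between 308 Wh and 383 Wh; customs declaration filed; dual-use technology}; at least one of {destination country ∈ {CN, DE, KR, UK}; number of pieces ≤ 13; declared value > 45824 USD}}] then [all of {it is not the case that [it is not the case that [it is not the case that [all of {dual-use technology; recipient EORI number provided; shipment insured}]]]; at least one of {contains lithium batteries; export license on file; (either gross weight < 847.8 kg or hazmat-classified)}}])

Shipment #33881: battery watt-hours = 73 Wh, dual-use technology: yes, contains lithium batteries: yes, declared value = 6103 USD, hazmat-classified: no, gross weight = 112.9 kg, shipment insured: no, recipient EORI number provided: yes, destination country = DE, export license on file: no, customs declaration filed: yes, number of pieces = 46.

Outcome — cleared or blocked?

Cleared

Atomic conditions:
  battery watt-hours between 308 Wh and 383 Wh: 73 in [308, 383] is false
  customs declaration filed: yes → true
  dual-use technology: yes → true
  destination country ∈ {CN, DE, KR, UK}: DE is in the set → true
  number of pieces ≤ 13: 46 ≤ 13 is false
  declared value > 45824 USD: 6103 > 45824 is false
  recipient EORI number provided: yes → true
  shipment insured: no → false
  contains lithium batteries: yes → true
  export license on file: no → false
  gross weight < 847.8 kg: 112.9 < 847.8 is true
  hazmat-classified: no → false
Combine:
[1.1] false OR true OR true = true
[1.2] true OR false OR false = true
[1] true OR true = true
[2.1.1.1.1] true AND true AND false = false
[2.1.1.1] NOT false = true
[2.1.1] NOT true = false
[2.1] NOT false = true
[2.2.3] true OR false = true
[2.2] true OR false OR true = true
[2] true AND true = true
[root] true → true = true
Overall: true → cleared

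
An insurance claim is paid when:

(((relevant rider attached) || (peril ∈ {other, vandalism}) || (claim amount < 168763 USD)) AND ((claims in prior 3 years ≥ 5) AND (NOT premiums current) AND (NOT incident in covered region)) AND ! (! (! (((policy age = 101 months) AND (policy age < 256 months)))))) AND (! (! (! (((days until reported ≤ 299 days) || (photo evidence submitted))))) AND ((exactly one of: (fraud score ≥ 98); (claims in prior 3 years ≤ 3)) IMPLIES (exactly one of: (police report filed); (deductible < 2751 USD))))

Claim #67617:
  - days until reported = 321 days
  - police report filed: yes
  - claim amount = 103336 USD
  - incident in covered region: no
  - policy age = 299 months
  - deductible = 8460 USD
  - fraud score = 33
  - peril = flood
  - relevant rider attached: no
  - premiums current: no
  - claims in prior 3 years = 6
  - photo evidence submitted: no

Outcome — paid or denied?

Atomic conditions:
  relevant rider attached: no → false
  peril ∈ {other, vandalism}: flood is not in the set → false
  claim amount < 168763 USD: 103336 < 168763 is true
  claims in prior 3 years ≥ 5: 6 ≥ 5 is true
  NOT premiums current: no → true
  NOT incident in covered region: no → true
  policy age = 101 months: 299 == 101 is false
  policy age < 256 months: 299 < 256 is false
  days until reported ≤ 299 days: 321 ≤ 299 is false
  photo evidence submitted: no → false
  fraud score ≥ 98: 33 ≥ 98 is false
  claims in prior 3 years ≤ 3: 6 ≤ 3 is false
  police report filed: yes → true
  deductible < 2751 USD: 8460 < 2751 is false
Combine:
[1.1] false OR false OR true = true
[1.2] true AND true AND true = true
[1.3.1.1.1] false AND false = false
[1.3.1.1] NOT false = true
[1.3.1] NOT true = false
[1.3] NOT false = true
[1] true AND true AND true = true
[2.1.1.1.1] false OR false = false
[2.1.1.1] NOT false = true
[2.1.1] NOT true = false
[2.1] NOT false = true
[2.2.1] exactly-one(false, false) = false
[2.2.2] exactly-one(true, false) = true
[2.2] false → true (antecedent false ⇒ implication holds) = true
[2] true AND true = true
[root] true AND true = true
Overall: true → paid

Paid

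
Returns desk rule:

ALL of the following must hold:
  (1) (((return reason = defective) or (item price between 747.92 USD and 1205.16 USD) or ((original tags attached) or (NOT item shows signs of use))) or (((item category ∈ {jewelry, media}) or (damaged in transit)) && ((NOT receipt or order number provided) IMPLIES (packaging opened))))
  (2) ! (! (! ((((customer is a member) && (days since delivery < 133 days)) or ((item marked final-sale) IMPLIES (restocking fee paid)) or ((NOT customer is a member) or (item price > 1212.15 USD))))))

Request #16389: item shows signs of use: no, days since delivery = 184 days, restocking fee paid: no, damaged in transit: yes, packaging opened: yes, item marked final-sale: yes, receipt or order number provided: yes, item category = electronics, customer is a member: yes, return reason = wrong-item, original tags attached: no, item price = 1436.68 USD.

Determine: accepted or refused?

Atomic conditions:
  return reason = defective: wrong-item == defective is false
  item price between 747.92 USD and 1205.16 USD: 1436.68 in [747.92, 1205.16] is false
  original tags attached: no → false
  NOT item shows signs of use: no → true
  item category ∈ {jewelry, media}: electronics is not in the set → false
  damaged in transit: yes → true
  NOT receipt or order number provided: yes → false
  packaging opened: yes → true
  customer is a member: yes → true
  days since delivery < 133 days: 184 < 133 is false
  item marked final-sale: yes → true
  restocking fee paid: no → false
  NOT customer is a member: yes → false
  item price > 1212.15 USD: 1436.68 > 1212.15 is true
Combine:
[1.1.3] false OR true = true
[1.1] false OR false OR true = true
[1.2.1] false OR true = true
[1.2.2] false → true (antecedent false ⇒ implication holds) = true
[1.2] true AND true = true
[1] true OR true = true
[2.1.1.1.1] true AND false = false
[2.1.1.1.2] true → false = false
[2.1.1.1.3] false OR true = true
[2.1.1.1] false OR false OR true = true
[2.1.1] NOT true = false
[2.1] NOT false = true
[2] NOT true = false
[root] true AND false = false
Overall: false → refused

Refused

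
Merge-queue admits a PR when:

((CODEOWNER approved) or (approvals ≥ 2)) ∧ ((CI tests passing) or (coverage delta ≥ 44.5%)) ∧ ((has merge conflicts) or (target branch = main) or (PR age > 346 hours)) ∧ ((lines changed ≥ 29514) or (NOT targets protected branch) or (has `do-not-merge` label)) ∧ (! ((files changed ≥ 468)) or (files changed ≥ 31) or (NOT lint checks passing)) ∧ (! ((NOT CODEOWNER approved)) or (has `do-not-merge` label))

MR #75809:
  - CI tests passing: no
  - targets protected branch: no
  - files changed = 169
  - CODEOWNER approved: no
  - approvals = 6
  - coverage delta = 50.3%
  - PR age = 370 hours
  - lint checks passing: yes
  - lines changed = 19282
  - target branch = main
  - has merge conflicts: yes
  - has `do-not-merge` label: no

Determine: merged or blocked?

Atomic conditions:
  CODEOWNER approved: no → false
  approvals ≥ 2: 6 ≥ 2 is true
  CI tests passing: no → false
  coverage delta ≥ 44.5%: 50.3 ≥ 44.5 is true
  has merge conflicts: yes → true
  target branch = main: main == main is true
  PR age > 346 hours: 370 > 346 is true
  lines changed ≥ 29514: 19282 ≥ 29514 is false
  NOT targets protected branch: no → true
  has `do-not-merge` label: no → false
  files changed ≥ 468: 169 ≥ 468 is false
  files changed ≥ 31: 169 ≥ 31 is true
  NOT lint checks passing: yes → false
  NOT CODEOWNER approved: no → true
Combine:
[1] false OR true = true
[2] false OR true = true
[3] true OR true OR true = true
[4] false OR true OR false = true
[5.1] NOT false = true
[5] true OR true OR false = true
[6.1] NOT true = false
[6] false OR false = false
[root] true AND true AND true AND true AND true AND false = false
Overall: false → blocked

Blocked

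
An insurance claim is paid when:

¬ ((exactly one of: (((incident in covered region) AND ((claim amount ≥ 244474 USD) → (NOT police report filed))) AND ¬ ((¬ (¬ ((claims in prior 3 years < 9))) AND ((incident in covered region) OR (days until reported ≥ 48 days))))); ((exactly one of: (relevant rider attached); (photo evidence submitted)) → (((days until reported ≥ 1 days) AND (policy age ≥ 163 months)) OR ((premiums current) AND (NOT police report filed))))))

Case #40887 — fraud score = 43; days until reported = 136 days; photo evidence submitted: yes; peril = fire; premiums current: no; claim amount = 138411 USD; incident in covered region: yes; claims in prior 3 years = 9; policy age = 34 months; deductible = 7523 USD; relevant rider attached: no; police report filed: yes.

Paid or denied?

Atomic conditions:
  incident in covered region: yes → true
  claim amount ≥ 244474 USD: 138411 ≥ 244474 is false
  NOT police report filed: yes → false
  claims in prior 3 years < 9: 9 < 9 is false
  days until reported ≥ 48 days: 136 ≥ 48 is true
  relevant rider attached: no → false
  photo evidence submitted: yes → true
  days until reported ≥ 1 days: 136 ≥ 1 is true
  policy age ≥ 163 months: 34 ≥ 163 is false
  premiums current: no → false
Combine:
[1.1.1.2] false → false (antecedent false ⇒ implication holds) = true
[1.1.1] true AND true = true
[1.1.2.1.1.1] NOT false = true
[1.1.2.1.1] NOT true = false
[1.1.2.1.2] true OR true = true
[1.1.2.1] false AND true = false
[1.1.2] NOT false = true
[1.1] true AND true = true
[1.2.1] exactly-one(false, true) = true
[1.2.2.1] true AND false = false
[1.2.2.2] false AND false = false
[1.2.2] false OR false = false
[1.2] true → false = false
[1] exactly-one(true, false) = true
[root] NOT true = false
Overall: false → denied

Denied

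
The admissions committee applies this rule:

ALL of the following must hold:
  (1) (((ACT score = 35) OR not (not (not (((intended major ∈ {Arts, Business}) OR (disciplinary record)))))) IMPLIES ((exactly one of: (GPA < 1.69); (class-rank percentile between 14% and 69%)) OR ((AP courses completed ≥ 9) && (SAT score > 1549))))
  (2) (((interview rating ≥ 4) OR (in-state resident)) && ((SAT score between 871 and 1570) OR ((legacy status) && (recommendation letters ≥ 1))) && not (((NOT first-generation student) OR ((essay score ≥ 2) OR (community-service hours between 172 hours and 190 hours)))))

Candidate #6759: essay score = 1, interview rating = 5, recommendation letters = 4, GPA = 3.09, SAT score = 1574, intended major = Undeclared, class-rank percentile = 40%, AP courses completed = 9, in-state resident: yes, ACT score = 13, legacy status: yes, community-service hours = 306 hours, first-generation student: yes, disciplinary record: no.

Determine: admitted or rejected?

Atomic conditions:
  ACT score = 35: 13 == 35 is false
  intended major ∈ {Arts, Business}: Undeclared is not in the set → false
  disciplinary record: no → false
  GPA < 1.69: 3.09 < 1.69 is false
  class-rank percentile between 14% and 69%: 40 in [14, 69] is true
  AP courses completed ≥ 9: 9 ≥ 9 is true
  SAT score > 1549: 1574 > 1549 is true
  interview rating ≥ 4: 5 ≥ 4 is true
  in-state resident: yes → true
  SAT score between 871 and 1570: 1574 in [871, 1570] is false
  legacy status: yes → true
  recommendation letters ≥ 1: 4 ≥ 1 is true
  NOT first-generation student: yes → false
  essay score ≥ 2: 1 ≥ 2 is false
  community-service hours between 172 hours and 190 hours: 306 in [172, 190] is false
Combine:
[1.1.2.1.1.1] false OR false = false
[1.1.2.1.1] NOT false = true
[1.1.2.1] NOT true = false
[1.1.2] NOT false = true
[1.1] false OR true = true
[1.2.1] exactly-one(false, true) = true
[1.2.2] true AND true = true
[1.2] true OR true = true
[1] true → true = true
[2.1] true OR true = true
[2.2.2] true AND true = true
[2.2] false OR true = true
[2.3.1.2] false OR false = false
[2.3.1] false OR false = false
[2.3] NOT false = true
[2] true AND true AND true = true
[root] true AND true = true
Overall: true → admitted

Admitted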